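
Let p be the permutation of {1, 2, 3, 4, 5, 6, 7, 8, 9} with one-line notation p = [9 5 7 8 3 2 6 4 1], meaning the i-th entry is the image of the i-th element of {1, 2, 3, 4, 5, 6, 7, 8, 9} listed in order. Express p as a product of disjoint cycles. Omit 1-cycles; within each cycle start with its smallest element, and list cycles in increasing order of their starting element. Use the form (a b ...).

(1 9)(2 5 3 7 6)(4 8)

Iterating p from 1 gives 1 → 9 → 1; that is the 2-cycle (1 9).
Continuing from each remaining unvisited element yields (1 9)(2 5 3 7 6)(4 8).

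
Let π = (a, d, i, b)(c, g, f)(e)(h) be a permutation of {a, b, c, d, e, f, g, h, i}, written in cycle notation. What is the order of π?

The cycle type of π is (4, 3, 1, 1).
The order is lcm(4, 3) = 12.

12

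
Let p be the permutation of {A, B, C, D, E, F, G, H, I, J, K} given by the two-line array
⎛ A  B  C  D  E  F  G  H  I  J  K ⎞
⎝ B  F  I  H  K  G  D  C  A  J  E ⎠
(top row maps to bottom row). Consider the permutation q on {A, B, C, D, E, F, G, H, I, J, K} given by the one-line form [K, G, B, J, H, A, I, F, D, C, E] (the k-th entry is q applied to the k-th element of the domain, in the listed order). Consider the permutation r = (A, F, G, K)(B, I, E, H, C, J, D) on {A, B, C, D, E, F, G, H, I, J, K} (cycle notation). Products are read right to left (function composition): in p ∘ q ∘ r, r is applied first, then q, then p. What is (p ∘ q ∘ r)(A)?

B

(p ∘ q ∘ r)(A) = p(q(r(A))). r(A) = F, then q(F) = A, then p(A) = B, so the result is B.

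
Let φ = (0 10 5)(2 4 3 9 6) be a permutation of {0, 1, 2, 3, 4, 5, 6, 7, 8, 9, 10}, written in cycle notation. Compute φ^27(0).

0 lies in the 3-cycle (0 10 5).
Since the cycle has length 3, φ^27 acts on it the same as φ^0 (27 mod 3 = 0).
So φ^27(0) = 0.

0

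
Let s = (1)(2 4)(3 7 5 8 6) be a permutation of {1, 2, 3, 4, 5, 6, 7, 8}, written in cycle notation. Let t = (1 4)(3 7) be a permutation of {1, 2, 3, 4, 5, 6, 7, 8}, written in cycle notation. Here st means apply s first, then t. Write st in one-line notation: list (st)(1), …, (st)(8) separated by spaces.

Chase each element through s then t: 1 → 1 → 4; 2 → 4 → 1; 3 → 7 → 3; 4 → 2 → 2; 5 → 8 → 8; 6 → 3 → 7; 7 → 5 → 5; 8 → 6 → 6.
Collecting the images, st = [4 1 3 2 8 7 5 6].

4 1 3 2 8 7 5 6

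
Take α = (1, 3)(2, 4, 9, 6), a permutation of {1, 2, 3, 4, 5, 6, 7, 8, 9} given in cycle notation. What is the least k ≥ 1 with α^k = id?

The cycle type of α is (4, 2, 1, 1, 1).
Since disjoint cycles commute, ord(α) = lcm(4, 2) = 4.

4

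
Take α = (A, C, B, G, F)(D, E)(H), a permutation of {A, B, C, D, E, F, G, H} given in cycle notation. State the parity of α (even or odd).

odd

The cycle lengths are 5, 2, 1.
A cycle is odd iff its length is even; α has 1 even-length cycle, so sgn(α) = (−1)^1 and α is odd.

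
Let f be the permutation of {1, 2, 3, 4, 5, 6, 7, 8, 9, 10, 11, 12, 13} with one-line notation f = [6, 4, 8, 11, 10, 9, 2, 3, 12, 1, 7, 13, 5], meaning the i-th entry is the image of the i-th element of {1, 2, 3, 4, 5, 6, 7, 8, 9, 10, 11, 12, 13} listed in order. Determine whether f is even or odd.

even

In disjoint-cycle form the cycle lengths are 7, 4, 2.
A cycle of length ℓ contributes ℓ−1 transpositions, so f is a product of 6 + 3 + 1 = 10 transpositions — even.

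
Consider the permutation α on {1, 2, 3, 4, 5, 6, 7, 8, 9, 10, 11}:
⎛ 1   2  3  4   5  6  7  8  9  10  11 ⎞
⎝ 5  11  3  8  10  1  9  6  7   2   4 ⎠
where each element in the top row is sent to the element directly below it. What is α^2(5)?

2

Tracing 5 → 10 → … returns to 5 after 8 steps, so 5 lies in an 8-cycle (1 5 10 2 11 4 8 6).
Advancing 2 steps from 5: 5 → 10 → 2.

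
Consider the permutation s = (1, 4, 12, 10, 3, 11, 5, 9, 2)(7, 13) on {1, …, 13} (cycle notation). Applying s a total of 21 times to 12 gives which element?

12 lies in the 9-cycle (1, 4, 12, 10, 3, 11, 5, 9, 2).
Since the cycle has length 9, s^21 acts on it the same as s^3 (21 mod 9 = 3).
Advancing 3 steps from 12: 12 → 10 → 3 → 11.

11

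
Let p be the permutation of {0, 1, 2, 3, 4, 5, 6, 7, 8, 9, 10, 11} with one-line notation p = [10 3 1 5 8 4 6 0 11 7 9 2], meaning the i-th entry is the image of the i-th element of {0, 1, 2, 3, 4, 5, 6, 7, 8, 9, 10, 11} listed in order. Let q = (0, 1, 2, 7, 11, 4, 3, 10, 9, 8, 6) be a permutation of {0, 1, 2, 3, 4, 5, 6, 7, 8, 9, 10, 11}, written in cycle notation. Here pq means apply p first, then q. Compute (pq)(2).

2

p(2) = 1, then q(1) = 2; composing gives (pq)(2) = 2.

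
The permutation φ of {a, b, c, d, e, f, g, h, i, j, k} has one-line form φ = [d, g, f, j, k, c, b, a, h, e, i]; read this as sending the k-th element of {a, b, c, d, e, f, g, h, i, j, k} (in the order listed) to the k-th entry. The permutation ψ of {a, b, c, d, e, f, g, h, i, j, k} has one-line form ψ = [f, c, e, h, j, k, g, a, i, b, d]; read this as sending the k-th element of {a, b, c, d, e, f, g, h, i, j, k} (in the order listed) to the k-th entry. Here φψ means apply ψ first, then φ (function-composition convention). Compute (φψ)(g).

ψ(g) = g, then φ(g) = b; composing gives (φψ)(g) = b.

b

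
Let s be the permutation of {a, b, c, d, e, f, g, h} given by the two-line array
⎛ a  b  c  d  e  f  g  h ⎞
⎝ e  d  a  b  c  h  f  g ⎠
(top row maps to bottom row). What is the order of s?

Decomposing into disjoint cycles gives cycle lengths 3, 3, 2.
Since disjoint cycles commute, ord(s) = lcm(3, 3, 2) = 6.

6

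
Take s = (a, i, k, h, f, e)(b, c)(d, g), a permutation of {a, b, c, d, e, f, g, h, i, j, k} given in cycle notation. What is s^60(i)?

i

i lies in the 6-cycle (a, i, k, h, f, e).
Since the cycle has length 6, s^60 acts on it the same as s^0 (60 mod 6 = 0).
So s^60(i) = i.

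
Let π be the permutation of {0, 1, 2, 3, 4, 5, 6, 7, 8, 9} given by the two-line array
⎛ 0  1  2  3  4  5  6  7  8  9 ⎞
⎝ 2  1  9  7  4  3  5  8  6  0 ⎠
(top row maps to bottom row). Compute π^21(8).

Tracing 8 → 6 → … returns to 8 after 5 steps, so 8 lies in a 5-cycle (3 7 8 6 5).
On a 5-cycle, π^5 is the identity, so π^21 = π^1 there (21 ≡ 1 mod 5).
Advancing 1 step from 8: 8 → 6.

6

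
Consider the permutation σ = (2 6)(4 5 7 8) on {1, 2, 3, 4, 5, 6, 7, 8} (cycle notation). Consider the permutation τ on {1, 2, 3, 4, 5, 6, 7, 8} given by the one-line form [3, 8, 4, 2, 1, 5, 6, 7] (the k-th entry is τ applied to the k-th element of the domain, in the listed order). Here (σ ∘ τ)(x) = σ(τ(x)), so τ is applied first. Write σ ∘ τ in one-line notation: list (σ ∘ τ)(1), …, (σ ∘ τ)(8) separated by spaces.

3 4 5 6 1 7 2 8

(σ ∘ τ)(x) = σ(τ(x)). Computing each image: σ(τ(1)) = σ(3) = 3, σ(τ(2)) = σ(8) = 4, σ(τ(3)) = σ(4) = 5, σ(τ(4)) = σ(2) = 6, σ(τ(5)) = σ(1) = 1, σ(τ(6)) = σ(5) = 7, σ(τ(7)) = σ(6) = 2, σ(τ(8)) = σ(7) = 8.
Hence σ ∘ τ = [3 4 5 6 1 7 2 8].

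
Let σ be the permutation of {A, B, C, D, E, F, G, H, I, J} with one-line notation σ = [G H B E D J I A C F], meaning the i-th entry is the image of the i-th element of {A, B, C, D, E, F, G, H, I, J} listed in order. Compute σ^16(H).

C

Tracing H → A → … returns to H after 6 steps, so H lies in a 6-cycle (A, G, I, C, B, H).
Powers repeat with period 6 on this cycle, and 16 mod 6 = 4, so σ^16(H) = σ^4(H).
Advancing 4 steps from H: H → A → G → I → C.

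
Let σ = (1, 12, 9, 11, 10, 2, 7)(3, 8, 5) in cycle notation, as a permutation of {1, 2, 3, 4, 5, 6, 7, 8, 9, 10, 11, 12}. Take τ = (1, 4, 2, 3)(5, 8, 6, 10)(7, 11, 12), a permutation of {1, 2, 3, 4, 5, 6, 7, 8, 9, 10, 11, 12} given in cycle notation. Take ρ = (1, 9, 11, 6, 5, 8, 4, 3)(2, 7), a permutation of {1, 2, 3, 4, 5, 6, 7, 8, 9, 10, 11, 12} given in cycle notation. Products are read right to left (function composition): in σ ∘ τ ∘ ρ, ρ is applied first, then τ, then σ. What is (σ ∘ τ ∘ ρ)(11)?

Apply the permutations in order: ρ(11) = 6, then τ(6) = 10, then σ(10) = 2. So (σ ∘ τ ∘ ρ)(11) = 2.

2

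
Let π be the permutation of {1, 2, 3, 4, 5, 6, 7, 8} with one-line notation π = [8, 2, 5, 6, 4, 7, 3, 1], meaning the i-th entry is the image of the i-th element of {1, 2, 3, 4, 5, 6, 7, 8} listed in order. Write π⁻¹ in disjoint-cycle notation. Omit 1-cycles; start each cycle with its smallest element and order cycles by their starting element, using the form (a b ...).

First write π in disjoint cycles: (1 8)(3 5 4 6 7).
Reversing each cycle (and rotating so the smallest element leads) gives π⁻¹ = (1 8)(3 7 6 4 5).

(1 8)(3 7 6 4 5)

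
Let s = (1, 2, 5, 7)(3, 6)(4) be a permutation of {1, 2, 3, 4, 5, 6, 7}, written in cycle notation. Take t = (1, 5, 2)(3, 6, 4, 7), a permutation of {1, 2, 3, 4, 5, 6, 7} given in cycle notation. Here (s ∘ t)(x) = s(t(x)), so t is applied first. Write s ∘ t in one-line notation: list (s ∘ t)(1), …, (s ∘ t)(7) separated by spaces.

7 2 3 1 5 4 6

(s ∘ t)(x) = s(t(x)). Computing each image: s(t(1)) = s(5) = 7, s(t(2)) = s(1) = 2, s(t(3)) = s(6) = 3, s(t(4)) = s(7) = 1, s(t(5)) = s(2) = 5, s(t(6)) = s(4) = 4, s(t(7)) = s(3) = 6.
Hence s ∘ t = [7 2 3 1 5 4 6].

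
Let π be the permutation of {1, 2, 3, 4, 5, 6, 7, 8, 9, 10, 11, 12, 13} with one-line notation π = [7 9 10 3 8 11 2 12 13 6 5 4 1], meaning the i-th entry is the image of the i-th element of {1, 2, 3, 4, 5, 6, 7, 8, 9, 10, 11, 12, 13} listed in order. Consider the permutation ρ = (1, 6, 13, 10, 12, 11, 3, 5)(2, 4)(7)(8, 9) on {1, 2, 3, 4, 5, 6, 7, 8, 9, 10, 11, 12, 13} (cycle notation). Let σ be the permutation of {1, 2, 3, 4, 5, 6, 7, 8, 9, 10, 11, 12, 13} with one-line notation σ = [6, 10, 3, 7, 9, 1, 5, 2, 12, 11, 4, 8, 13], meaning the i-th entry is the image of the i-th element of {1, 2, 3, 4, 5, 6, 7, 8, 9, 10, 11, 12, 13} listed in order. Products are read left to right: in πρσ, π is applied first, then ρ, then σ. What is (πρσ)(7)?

7

Apply the permutations in order: π(7) = 2, then ρ(2) = 4, then σ(4) = 7. So (πρσ)(7) = 7.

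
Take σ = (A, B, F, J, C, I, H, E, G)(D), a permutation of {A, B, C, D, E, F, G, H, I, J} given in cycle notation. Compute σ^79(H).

C

H lies in the 9-cycle (A, B, F, J, C, I, H, E, G).
Powers repeat with period 9 on this cycle, and 79 mod 9 = 7, so σ^79(H) = σ^7(H).
Advancing 7 steps from H: H → E → G → A → B → F → J → C.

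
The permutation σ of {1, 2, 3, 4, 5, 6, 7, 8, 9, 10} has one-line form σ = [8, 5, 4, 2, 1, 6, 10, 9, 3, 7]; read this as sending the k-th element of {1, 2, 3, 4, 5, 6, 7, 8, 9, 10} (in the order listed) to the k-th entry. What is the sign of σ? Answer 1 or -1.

In disjoint-cycle form the cycle lengths are 7, 2, 1.
A cycle of length ℓ contributes ℓ−1 transpositions, so σ is a product of 6 + 1 = 7 transpositions — odd.

-1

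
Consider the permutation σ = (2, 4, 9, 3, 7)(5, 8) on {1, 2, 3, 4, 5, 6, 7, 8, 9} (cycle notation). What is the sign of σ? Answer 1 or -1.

The cycle lengths are 5, 2, 1, 1.
A cycle of length ℓ contributes ℓ−1 transpositions, so σ is a product of 4 + 1 = 5 transpositions — odd.

-1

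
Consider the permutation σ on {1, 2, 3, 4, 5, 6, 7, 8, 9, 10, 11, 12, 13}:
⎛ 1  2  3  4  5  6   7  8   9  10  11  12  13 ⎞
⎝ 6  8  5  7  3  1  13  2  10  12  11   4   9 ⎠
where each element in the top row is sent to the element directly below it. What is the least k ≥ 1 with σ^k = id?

Writing σ as disjoint cycles, the cycle lengths are 6, 2, 2, 2, 1.
Since disjoint cycles commute, ord(σ) = lcm(6, 2, 2, 2) = 6.

6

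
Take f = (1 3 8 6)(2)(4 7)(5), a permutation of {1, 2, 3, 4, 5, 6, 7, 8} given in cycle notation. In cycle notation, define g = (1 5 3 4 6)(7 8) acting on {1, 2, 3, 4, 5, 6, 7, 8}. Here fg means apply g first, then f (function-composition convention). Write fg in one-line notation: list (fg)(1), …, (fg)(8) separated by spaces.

5 2 7 1 8 3 6 4

(fg)(x) = f(g(x)). Computing each image: f(g(1)) = f(5) = 5, f(g(2)) = f(2) = 2, f(g(3)) = f(4) = 7, f(g(4)) = f(6) = 1, f(g(5)) = f(3) = 8, f(g(6)) = f(1) = 3, f(g(7)) = f(8) = 6, f(g(8)) = f(7) = 4.
Hence fg = [5 2 7 1 8 3 6 4].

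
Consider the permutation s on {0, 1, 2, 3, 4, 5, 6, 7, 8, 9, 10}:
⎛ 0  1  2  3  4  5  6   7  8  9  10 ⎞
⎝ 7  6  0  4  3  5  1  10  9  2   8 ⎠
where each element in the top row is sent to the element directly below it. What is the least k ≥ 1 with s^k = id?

6

Writing s as disjoint cycles, the cycle lengths are 6, 2, 2, 1.
The order of s is the least common multiple of its cycle lengths: lcm(6, 2, 2) = 6.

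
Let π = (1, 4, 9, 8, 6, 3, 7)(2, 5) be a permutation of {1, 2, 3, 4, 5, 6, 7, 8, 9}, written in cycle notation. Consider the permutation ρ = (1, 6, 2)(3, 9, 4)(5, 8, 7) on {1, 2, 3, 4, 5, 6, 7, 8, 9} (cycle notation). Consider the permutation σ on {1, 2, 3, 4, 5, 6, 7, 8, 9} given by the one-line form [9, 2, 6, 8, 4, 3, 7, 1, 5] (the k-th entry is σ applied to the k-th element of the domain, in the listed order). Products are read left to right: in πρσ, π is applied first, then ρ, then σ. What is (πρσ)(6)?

5

Chase 6: π(6) = 3; ρ(3) = 9; σ(9) = 5. Hence (πρσ)(6) = 5.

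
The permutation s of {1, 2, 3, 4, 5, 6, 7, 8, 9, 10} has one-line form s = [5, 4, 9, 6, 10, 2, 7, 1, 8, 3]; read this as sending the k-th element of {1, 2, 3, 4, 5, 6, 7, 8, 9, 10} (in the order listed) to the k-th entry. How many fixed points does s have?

The fixed points (elements with s(x) = x) are {7}, so there is 1.

1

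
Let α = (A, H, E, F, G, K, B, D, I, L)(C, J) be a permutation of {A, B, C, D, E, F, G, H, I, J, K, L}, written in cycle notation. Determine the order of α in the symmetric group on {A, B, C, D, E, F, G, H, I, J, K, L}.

The disjoint cycles have lengths 10, 2.
The order is lcm(10, 2) = 10.

10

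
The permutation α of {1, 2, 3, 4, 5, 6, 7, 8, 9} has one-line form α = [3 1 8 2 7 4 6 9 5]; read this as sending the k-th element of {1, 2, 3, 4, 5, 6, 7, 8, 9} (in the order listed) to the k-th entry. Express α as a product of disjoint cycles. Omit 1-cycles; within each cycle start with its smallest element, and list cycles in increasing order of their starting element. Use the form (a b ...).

(1 3 8 9 5 7 6 4 2)

From 1: 1 → 3 → 8 → 9 → 5 → 7 → 6 → 4 → 2 → 1, closing the cycle (1 3 8 9 5 7 6 4 2).
Repeating from the next unused element and collecting all non-trivial cycles gives (1 3 8 9 5 7 6 4 2).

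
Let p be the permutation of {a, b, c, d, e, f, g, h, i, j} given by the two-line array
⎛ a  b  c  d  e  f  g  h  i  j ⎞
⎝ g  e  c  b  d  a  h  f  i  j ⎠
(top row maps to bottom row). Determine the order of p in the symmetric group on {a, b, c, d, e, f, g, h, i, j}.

12

Writing p as disjoint cycles, the cycle lengths are 4, 3, 1, 1, 1.
Since disjoint cycles commute, ord(p) = lcm(4, 3) = 12.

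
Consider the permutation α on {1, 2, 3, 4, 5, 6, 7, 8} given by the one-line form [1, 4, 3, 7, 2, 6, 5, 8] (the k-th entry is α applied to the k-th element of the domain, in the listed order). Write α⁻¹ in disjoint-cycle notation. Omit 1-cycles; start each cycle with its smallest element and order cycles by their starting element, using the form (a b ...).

First write α in disjoint cycles: (2 4 7 5).
Reversing each cycle (and rotating so the smallest element leads) gives α⁻¹ = (2 5 7 4).

(2 5 7 4)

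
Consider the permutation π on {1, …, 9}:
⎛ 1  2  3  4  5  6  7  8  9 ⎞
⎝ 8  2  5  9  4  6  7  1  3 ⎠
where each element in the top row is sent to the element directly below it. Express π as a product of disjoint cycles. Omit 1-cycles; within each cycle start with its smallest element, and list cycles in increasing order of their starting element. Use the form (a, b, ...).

Iterating π from 1 gives 1 → 8 → 1; that is the 2-cycle (1, 8).
Repeating from the next unused element and collecting all non-trivial cycles gives (1, 8)(3, 5, 4, 9).

(1, 8)(3, 5, 4, 9)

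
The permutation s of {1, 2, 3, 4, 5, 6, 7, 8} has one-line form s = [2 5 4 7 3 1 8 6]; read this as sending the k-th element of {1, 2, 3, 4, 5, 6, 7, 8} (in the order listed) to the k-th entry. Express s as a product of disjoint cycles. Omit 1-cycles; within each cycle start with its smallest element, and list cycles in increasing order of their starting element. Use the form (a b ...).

(1 2 5 3 4 7 8 6)

From 1: 1 → 2 → 5 → 3 → 4 → 7 → 8 → 6 → 1, closing the cycle (1 2 5 3 4 7 8 6).
Repeating from the next unused element and collecting all non-trivial cycles gives (1 2 5 3 4 7 8 6).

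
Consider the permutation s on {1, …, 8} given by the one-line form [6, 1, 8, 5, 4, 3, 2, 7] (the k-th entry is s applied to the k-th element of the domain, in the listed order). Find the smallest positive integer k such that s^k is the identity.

6

Decomposing into disjoint cycles gives cycle lengths 6, 2.
The order is lcm(6, 2) = 6.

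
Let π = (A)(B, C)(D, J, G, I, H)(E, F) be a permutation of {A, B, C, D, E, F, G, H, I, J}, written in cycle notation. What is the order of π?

The cycle type of π is (5, 2, 2, 1).
Since disjoint cycles commute, ord(π) = lcm(5, 2, 2) = 10.

10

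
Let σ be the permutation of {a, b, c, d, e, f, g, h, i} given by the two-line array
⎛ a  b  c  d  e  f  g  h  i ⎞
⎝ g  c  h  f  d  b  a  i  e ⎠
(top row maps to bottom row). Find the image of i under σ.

The entry below i in the array is e, so σ(i) = e.

e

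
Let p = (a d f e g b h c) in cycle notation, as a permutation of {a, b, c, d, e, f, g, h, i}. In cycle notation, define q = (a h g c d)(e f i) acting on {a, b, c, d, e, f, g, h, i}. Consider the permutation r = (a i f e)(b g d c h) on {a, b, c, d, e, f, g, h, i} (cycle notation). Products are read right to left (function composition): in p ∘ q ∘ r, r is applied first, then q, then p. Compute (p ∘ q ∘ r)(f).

Apply the permutations in order: r(f) = e, then q(e) = f, then p(f) = e. So (p ∘ q ∘ r)(f) = e.

e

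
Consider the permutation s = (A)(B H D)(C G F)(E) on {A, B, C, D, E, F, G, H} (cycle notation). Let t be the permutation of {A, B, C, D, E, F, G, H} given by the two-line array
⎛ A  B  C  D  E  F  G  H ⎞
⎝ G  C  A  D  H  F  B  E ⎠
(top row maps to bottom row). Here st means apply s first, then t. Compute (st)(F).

A

First apply s: s(F) = C, then t(C) = A. Thus (st)(F) = A.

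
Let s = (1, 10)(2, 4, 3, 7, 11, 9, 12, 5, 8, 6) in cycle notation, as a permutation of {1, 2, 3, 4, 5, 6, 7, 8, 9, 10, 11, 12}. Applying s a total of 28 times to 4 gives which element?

4 lies in the 10-cycle (2, 4, 3, 7, 11, 9, 12, 5, 8, 6).
Since the cycle has length 10, s^28 acts on it the same as s^8 (28 mod 10 = 8).
Advancing 8 steps from 4: 4 → 3 → 7 → 11 → 9 → 12 → 5 → 8 → 6.

6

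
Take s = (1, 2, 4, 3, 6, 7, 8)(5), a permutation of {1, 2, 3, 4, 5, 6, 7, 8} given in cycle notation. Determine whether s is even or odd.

even

The cycle lengths are 7, 1.
A cycle of length ℓ contributes ℓ−1 transpositions, so s is a product of 6 transpositions — even.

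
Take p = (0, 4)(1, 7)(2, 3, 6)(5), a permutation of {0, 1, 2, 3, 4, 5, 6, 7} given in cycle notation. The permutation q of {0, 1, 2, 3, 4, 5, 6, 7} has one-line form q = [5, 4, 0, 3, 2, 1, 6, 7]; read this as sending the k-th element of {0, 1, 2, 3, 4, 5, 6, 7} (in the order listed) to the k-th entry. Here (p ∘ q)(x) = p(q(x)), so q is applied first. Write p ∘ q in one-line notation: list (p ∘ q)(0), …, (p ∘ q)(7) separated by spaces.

5 0 4 6 3 7 2 1

Chase each element through q then p: 0 → 5 → 5; 1 → 4 → 0; 2 → 0 → 4; 3 → 3 → 6; 4 → 2 → 3; 5 → 1 → 7; 6 → 6 → 2; 7 → 7 → 1.
Collecting the images, p ∘ q = [5 0 4 6 3 7 2 1].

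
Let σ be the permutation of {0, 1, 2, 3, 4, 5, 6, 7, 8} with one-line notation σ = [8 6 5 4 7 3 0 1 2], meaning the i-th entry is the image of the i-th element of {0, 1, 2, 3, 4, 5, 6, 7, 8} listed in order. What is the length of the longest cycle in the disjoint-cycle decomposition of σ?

Decomposing into disjoint cycles gives (0 8 2 5 3 4 7 1 6); the longest has length 9.

9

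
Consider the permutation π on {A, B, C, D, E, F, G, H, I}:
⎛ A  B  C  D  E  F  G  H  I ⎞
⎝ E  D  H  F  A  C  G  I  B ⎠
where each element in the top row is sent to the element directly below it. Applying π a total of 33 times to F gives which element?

Tracing F → C → … returns to F after 6 steps, so F lies in a 6-cycle (B D F C H I).
Powers repeat with period 6 on this cycle, and 33 mod 6 = 3, so π^33(F) = π^3(F).
Stepping 3 places around the cycle: F → C → H → I.

I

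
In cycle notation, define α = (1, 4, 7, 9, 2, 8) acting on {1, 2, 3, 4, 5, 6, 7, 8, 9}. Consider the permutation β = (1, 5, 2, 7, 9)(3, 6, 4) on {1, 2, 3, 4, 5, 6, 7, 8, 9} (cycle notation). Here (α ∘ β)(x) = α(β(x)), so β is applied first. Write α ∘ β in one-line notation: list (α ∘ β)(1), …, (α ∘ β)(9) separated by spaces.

(α ∘ β)(x) = α(β(x)). Computing each image: α(β(1)) = α(5) = 5, α(β(2)) = α(7) = 9, α(β(3)) = α(6) = 6, α(β(4)) = α(3) = 3, α(β(5)) = α(2) = 8, α(β(6)) = α(4) = 7, α(β(7)) = α(9) = 2, α(β(8)) = α(8) = 1, α(β(9)) = α(1) = 4.
Hence α ∘ β = [5 9 6 3 8 7 2 1 4].

5 9 6 3 8 7 2 1 4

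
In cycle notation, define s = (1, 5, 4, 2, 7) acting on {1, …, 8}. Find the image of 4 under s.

2

Within (1, 5, 4, 2, 7), 4 ↦ 2.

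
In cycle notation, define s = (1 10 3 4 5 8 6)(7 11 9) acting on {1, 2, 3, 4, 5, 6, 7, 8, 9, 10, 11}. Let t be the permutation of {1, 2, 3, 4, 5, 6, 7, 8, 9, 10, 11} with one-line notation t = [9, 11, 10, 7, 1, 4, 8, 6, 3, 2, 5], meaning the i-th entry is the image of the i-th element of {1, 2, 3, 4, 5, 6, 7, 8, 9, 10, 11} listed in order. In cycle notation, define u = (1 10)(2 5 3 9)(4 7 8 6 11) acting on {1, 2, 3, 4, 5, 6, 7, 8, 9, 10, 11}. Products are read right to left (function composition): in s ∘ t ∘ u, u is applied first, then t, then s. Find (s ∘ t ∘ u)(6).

Chase 6: u(6) = 11; t(11) = 5; s(5) = 8. Hence (s ∘ t ∘ u)(6) = 8.

8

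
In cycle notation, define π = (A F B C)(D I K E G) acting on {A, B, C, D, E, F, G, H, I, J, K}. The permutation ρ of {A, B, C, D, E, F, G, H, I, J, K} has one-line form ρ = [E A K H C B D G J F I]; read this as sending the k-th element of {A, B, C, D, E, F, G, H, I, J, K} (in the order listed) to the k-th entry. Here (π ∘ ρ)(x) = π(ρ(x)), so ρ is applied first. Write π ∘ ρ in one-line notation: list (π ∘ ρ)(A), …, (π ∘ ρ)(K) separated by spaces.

(π ∘ ρ)(x) = π(ρ(x)). Computing each image: π(ρ(A)) = π(E) = G, π(ρ(B)) = π(A) = F, π(ρ(C)) = π(K) = E, π(ρ(D)) = π(H) = H, π(ρ(E)) = π(C) = A, π(ρ(F)) = π(B) = C, π(ρ(G)) = π(D) = I, π(ρ(H)) = π(G) = D, π(ρ(I)) = π(J) = J, π(ρ(J)) = π(F) = B, π(ρ(K)) = π(I) = K.
Hence π ∘ ρ = [G F E H A C I D J B K].

G F E H A C I D J B K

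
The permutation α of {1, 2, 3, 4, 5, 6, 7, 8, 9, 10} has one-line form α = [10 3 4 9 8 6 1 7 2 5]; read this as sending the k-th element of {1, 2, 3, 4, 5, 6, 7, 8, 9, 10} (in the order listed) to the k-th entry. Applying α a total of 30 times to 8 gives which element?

Tracing 8 → 7 → … returns to 8 after 5 steps, so 8 lies in a 5-cycle (1, 10, 5, 8, 7).
Powers repeat with period 5 on this cycle, and 30 mod 5 = 0, so α^30(8) = α^0(8).
So α^30(8) = 8.

8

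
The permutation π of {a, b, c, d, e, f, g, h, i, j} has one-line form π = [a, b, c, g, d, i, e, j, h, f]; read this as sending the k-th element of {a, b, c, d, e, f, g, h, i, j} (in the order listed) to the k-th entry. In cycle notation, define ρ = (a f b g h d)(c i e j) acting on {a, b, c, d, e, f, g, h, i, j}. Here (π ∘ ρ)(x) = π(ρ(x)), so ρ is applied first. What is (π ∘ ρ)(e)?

ρ(e) = j, then π(j) = f; composing gives (π ∘ ρ)(e) = f.

f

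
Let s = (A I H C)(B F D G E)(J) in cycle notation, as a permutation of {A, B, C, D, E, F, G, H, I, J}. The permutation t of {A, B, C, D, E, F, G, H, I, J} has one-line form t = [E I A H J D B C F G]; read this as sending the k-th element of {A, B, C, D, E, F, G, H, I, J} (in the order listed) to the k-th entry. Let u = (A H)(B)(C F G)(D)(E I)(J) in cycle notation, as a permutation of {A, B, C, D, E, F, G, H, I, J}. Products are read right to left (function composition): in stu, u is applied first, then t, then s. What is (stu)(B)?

Chase B: u(B) = B; t(B) = I; s(I) = H. Hence (stu)(B) = H.

H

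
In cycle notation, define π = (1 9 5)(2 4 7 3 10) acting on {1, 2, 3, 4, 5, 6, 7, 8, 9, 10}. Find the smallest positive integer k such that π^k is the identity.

15

The disjoint cycles have lengths 5, 3, 1, 1.
Since disjoint cycles commute, ord(π) = lcm(5, 3) = 15.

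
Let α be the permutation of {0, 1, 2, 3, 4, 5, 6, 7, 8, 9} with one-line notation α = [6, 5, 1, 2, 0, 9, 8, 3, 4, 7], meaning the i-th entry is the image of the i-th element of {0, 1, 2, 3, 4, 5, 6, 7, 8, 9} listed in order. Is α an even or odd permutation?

even

In disjoint-cycle form the cycle lengths are 6, 4.
A cycle of length ℓ contributes ℓ−1 transpositions, so α is a product of 5 + 3 = 8 transpositions — even.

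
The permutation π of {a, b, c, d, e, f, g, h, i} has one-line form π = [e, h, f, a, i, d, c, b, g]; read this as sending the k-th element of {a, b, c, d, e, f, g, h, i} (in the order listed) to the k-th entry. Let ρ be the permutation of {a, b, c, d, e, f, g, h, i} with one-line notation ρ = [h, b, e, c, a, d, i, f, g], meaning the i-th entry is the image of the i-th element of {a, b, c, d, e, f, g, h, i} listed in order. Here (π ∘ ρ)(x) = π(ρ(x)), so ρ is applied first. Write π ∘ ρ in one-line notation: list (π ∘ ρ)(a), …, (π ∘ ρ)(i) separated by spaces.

(π ∘ ρ)(x) = π(ρ(x)). Computing each image: π(ρ(a)) = π(h) = b, π(ρ(b)) = π(b) = h, π(ρ(c)) = π(e) = i, π(ρ(d)) = π(c) = f, π(ρ(e)) = π(a) = e, π(ρ(f)) = π(d) = a, π(ρ(g)) = π(i) = g, π(ρ(h)) = π(f) = d, π(ρ(i)) = π(g) = c.
Hence π ∘ ρ = [b h i f e a g d c].

b h i f e a g d c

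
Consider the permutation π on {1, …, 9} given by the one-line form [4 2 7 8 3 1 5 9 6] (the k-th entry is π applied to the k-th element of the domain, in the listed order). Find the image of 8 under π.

8 is element number 8 of the domain, and entry number 8 of the one-line form is 9, so π(8) = 9.

9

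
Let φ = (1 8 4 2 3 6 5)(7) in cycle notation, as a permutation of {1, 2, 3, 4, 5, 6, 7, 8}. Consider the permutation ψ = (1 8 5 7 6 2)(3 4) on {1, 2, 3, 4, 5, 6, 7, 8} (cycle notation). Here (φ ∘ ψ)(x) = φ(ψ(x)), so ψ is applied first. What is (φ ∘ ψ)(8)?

(φ ∘ ψ)(8) = φ(ψ(8)). ψ(8) = 5, then φ(5) = 1. So (φ ∘ ψ)(8) = 1.

1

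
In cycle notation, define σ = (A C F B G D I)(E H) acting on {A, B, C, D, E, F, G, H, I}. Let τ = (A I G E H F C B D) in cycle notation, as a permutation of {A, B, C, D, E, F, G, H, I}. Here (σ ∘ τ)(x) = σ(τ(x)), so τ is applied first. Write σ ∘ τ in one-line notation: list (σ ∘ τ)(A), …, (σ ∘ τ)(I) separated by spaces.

A I G C E F H B D

Chase each element through τ then σ: A → I → A; B → D → I; C → B → G; D → A → C; E → H → E; F → C → F; G → E → H; H → F → B; I → G → D.
So σ ∘ τ in one-line form is A I G C E F H B D.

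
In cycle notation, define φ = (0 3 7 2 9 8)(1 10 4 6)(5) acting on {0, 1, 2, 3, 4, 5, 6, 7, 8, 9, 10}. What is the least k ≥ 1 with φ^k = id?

12

The cycle type of φ is (6, 4, 1).
Since disjoint cycles commute, ord(φ) = lcm(6, 4) = 12.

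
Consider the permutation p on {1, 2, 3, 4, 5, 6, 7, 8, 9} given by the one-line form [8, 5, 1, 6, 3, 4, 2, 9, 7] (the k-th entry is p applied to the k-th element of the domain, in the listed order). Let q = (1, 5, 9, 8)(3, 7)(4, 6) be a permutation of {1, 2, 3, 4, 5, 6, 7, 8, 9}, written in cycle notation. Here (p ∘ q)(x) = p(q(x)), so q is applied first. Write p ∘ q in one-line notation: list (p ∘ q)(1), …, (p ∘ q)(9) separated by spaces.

(p ∘ q)(x) = p(q(x)). Computing each image: p(q(1)) = p(5) = 3, p(q(2)) = p(2) = 5, p(q(3)) = p(7) = 2, p(q(4)) = p(6) = 4, p(q(5)) = p(9) = 7, p(q(6)) = p(4) = 6, p(q(7)) = p(3) = 1, p(q(8)) = p(1) = 8, p(q(9)) = p(8) = 9.
Hence p ∘ q = [3 5 2 4 7 6 1 8 9].

3 5 2 4 7 6 1 8 9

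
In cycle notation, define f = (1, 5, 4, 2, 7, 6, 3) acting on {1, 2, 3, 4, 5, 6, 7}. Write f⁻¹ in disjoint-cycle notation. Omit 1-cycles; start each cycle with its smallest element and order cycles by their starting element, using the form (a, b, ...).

(1, 3, 6, 7, 2, 4, 5)

Inverting a permutation written in cycle notation just reverses the order within every cycle.
Reversing each cycle of f and rotating so the smallest element leads gives (1, 3, 6, 7, 2, 4, 5).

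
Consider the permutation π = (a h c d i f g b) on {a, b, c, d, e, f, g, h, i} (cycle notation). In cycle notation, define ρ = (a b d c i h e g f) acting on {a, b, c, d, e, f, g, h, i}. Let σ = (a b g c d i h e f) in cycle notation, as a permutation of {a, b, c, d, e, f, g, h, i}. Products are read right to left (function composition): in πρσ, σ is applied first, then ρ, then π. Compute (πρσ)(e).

Chase e: σ(e) = f; ρ(f) = a; π(a) = h. Hence (πρσ)(e) = h.

h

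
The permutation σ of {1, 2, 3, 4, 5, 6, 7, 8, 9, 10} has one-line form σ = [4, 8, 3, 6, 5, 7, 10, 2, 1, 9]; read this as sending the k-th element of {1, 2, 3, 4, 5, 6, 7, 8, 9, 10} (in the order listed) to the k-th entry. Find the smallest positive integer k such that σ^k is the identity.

Writing σ as disjoint cycles, the cycle lengths are 6, 2, 1, 1.
The order is lcm(6, 2) = 6.

6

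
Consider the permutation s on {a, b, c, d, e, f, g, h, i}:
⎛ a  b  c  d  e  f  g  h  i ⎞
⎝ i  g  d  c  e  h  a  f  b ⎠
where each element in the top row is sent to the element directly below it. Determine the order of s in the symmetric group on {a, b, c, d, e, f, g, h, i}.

Decomposing into disjoint cycles gives cycle lengths 4, 2, 2, 1.
The order of s is the least common multiple of its cycle lengths: lcm(4, 2, 2) = 4.

4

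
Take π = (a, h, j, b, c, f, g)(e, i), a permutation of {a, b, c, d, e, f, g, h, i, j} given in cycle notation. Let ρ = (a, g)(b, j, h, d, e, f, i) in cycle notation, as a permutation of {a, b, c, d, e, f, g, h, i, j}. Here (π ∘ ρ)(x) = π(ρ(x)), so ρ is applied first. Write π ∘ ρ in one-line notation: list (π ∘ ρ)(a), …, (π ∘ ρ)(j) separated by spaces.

Chase each element through ρ then π: a → g → a; b → j → b; c → c → f; d → e → i; e → f → g; f → i → e; g → a → h; h → d → d; i → b → c; j → h → j.
Collecting the images, π ∘ ρ = [a b f i g e h d c j].

a b f i g e h d c j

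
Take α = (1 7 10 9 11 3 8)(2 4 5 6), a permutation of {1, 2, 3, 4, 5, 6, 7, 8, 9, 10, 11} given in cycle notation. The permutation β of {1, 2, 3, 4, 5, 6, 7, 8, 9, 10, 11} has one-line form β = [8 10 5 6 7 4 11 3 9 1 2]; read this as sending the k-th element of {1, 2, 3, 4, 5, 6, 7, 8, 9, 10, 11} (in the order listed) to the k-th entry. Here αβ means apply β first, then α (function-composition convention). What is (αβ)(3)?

(αβ)(3) = α(β(3)). β(3) = 5, then α(5) = 6. So (αβ)(3) = 6.

6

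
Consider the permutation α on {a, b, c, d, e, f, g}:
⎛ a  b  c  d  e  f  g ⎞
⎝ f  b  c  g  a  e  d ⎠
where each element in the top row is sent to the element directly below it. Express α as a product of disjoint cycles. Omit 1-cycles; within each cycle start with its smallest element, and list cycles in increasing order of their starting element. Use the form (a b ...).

(a f e)(d g)

Iterating α from a gives a → f → e → a; that is the 3-cycle (a f e).
Repeating from the next unused element and collecting all non-trivial cycles gives (a f e)(d g).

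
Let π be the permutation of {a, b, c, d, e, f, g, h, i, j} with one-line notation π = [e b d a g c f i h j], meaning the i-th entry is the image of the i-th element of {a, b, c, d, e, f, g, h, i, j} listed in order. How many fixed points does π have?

The fixed points (elements with π(x) = x) are {b, j}, so there are 2.

2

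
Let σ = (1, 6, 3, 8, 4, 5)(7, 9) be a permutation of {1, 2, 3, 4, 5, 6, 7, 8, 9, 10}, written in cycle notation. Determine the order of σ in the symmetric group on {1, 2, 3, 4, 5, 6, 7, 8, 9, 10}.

The cycle type of σ is (6, 2, 1, 1).
The order of σ is the least common multiple of its cycle lengths: lcm(6, 2) = 6.

6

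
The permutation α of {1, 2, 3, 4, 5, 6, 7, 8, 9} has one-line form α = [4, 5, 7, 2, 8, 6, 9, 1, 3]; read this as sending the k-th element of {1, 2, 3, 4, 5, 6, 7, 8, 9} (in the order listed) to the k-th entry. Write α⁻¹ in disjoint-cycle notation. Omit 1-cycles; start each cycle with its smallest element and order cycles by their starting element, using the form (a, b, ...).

The cycle decomposition of α is (1, 4, 2, 5, 8)(3, 7, 9).
The inverse reverses every cycle; in canonical form, α⁻¹ = (1, 8, 5, 2, 4)(3, 9, 7).

(1, 8, 5, 2, 4)(3, 9, 7)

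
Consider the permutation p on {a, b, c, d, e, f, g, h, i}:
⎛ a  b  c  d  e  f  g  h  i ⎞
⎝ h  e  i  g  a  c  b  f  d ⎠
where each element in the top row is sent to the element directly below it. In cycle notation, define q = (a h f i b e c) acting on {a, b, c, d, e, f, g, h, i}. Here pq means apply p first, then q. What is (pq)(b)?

c

(pq)(b) = q(p(b)). p(b) = e, then q(e) = c. So (pq)(b) = c.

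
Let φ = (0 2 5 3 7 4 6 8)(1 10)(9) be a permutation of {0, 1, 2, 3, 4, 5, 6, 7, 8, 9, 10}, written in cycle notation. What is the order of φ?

The cycle type of φ is (8, 2, 1).
Since disjoint cycles commute, ord(φ) = lcm(8, 2) = 8.

8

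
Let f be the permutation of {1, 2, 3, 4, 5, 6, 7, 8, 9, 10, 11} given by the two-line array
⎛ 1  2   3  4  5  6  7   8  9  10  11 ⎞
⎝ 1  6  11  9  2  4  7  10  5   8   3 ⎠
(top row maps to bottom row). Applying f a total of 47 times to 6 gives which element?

9

Tracing 6 → 4 → … returns to 6 after 5 steps, so 6 lies in a 5-cycle (2, 6, 4, 9, 5).
Powers repeat with period 5 on this cycle, and 47 mod 5 = 2, so f^47(6) = f^2(6).
Stepping 2 places around the cycle: 6 → 4 → 9.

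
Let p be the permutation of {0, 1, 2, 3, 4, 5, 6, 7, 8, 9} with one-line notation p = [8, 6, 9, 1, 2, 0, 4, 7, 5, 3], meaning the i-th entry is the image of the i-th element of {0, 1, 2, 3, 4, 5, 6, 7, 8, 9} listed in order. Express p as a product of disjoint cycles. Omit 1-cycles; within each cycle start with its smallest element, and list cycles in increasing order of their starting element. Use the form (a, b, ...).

Start at 0 and follow images: 0 → 8 → 5 → 0, giving the cycle (0, 8, 5).
Continuing from each remaining unvisited element yields (0, 8, 5)(1, 6, 4, 2, 9, 3).

(0, 8, 5)(1, 6, 4, 2, 9, 3)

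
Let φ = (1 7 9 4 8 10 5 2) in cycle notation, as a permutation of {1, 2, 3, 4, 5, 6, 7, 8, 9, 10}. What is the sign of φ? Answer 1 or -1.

The cycle lengths are 8, 1, 1.
A cycle of length ℓ contributes ℓ−1 transpositions, so φ is a product of 7 transpositions — odd.

-1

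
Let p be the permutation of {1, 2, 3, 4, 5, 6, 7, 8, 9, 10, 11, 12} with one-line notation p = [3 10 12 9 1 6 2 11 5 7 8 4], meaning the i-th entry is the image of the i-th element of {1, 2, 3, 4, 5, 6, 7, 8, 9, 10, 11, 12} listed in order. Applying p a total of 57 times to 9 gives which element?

Tracing 9 → 5 → … returns to 9 after 6 steps, so 9 lies in a 6-cycle (1 3 12 4 9 5).
Powers repeat with period 6 on this cycle, and 57 mod 6 = 3, so p^57(9) = p^3(9).
Stepping 3 places around the cycle: 9 → 5 → 1 → 3.

3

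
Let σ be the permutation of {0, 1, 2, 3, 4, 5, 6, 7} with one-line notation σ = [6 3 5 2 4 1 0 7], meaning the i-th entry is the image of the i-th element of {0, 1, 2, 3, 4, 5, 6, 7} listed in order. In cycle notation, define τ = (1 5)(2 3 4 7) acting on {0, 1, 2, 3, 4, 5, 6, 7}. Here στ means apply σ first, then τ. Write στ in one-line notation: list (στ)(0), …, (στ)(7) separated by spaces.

Chase each element through σ then τ: 0 → 6 → 6; 1 → 3 → 4; 2 → 5 → 1; 3 → 2 → 3; 4 → 4 → 7; 5 → 1 → 5; 6 → 0 → 0; 7 → 7 → 2.
So στ in one-line form is 6 4 1 3 7 5 0 2.

6 4 1 3 7 5 0 2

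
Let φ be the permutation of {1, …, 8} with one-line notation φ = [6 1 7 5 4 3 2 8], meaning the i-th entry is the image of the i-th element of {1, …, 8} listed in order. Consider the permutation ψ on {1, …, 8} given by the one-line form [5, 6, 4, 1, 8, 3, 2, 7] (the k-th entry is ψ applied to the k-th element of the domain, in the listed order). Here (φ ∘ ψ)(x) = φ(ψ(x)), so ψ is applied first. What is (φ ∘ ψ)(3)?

(φ ∘ ψ)(3) = φ(ψ(3)). ψ(3) = 4, then φ(4) = 5. So (φ ∘ ψ)(3) = 5.

5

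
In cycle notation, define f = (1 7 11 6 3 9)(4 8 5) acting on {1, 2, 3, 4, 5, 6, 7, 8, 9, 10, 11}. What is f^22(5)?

4

5 lies in the 3-cycle (4 8 5).
On a 3-cycle, f^3 is the identity, so f^22 = f^1 there (22 ≡ 1 mod 3).
Stepping 1 place around the cycle: 5 → 4.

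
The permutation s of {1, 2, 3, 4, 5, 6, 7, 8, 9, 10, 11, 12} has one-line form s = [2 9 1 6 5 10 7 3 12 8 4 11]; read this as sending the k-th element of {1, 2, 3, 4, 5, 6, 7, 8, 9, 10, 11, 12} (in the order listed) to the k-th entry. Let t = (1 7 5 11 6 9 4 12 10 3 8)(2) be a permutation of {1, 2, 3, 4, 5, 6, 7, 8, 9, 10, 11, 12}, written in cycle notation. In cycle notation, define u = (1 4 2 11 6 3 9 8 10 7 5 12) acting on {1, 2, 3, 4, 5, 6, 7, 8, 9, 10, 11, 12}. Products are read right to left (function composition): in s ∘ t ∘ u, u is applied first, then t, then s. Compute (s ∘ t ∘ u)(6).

3

Chase 6: u(6) = 3; t(3) = 8; s(8) = 3. Hence (s ∘ t ∘ u)(6) = 3.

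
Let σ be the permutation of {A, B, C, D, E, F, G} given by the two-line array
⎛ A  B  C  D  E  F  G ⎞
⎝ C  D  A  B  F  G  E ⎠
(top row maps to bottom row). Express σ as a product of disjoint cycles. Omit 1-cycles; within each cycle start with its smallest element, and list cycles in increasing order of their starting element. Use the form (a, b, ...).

(A, C)(B, D)(E, F, G)

From A: A → C → A, closing the cycle (A, C).
Repeating from the next unused element and collecting all non-trivial cycles gives (A, C)(B, D)(E, F, G).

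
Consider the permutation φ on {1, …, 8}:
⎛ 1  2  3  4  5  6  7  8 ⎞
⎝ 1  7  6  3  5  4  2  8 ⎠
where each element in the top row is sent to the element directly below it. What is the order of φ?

Decomposing into disjoint cycles gives cycle lengths 3, 2, 1, 1, 1.
Since disjoint cycles commute, ord(φ) = lcm(3, 2) = 6.

6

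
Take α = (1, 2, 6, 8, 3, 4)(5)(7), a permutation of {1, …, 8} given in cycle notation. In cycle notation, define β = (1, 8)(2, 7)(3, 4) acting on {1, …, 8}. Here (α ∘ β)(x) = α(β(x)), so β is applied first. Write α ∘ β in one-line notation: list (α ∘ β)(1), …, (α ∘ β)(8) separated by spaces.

For each element, apply β then α: 1 → 8 → 3; 2 → 7 → 7; 3 → 4 → 1; 4 → 3 → 4; 5 → 5 → 5; 6 → 6 → 8; 7 → 2 → 6; 8 → 1 → 2.
Collecting the images, α ∘ β = [3 7 1 4 5 8 6 2].

3 7 1 4 5 8 6 2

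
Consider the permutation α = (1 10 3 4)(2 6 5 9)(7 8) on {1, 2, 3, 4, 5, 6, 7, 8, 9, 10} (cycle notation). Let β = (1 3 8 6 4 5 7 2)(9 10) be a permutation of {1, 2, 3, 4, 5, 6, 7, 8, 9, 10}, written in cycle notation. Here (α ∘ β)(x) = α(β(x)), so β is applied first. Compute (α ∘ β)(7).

6

(α ∘ β)(7) = α(β(7)). β(7) = 2, then α(2) = 6. So (α ∘ β)(7) = 6.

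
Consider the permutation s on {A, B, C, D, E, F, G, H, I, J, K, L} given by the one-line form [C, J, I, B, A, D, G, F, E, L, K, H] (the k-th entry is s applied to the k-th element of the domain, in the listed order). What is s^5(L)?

Tracing L → H → … returns to L after 6 steps, so L lies in a 6-cycle (B J L H F D).
Stepping 5 places around the cycle: L → H → F → D → B → J.

J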